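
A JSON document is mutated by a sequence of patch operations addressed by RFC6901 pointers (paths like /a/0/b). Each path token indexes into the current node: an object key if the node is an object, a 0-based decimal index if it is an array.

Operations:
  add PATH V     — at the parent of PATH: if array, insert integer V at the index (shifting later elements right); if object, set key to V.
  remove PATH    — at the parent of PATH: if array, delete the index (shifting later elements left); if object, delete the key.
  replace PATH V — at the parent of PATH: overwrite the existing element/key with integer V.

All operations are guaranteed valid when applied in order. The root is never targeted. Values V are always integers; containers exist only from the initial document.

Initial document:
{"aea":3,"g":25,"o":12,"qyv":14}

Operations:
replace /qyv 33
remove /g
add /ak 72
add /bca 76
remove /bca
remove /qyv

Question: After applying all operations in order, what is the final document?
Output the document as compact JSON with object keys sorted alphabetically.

After op 1 (replace /qyv 33): {"aea":3,"g":25,"o":12,"qyv":33}
After op 2 (remove /g): {"aea":3,"o":12,"qyv":33}
After op 3 (add /ak 72): {"aea":3,"ak":72,"o":12,"qyv":33}
After op 4 (add /bca 76): {"aea":3,"ak":72,"bca":76,"o":12,"qyv":33}
After op 5 (remove /bca): {"aea":3,"ak":72,"o":12,"qyv":33}
After op 6 (remove /qyv): {"aea":3,"ak":72,"o":12}

Answer: {"aea":3,"ak":72,"o":12}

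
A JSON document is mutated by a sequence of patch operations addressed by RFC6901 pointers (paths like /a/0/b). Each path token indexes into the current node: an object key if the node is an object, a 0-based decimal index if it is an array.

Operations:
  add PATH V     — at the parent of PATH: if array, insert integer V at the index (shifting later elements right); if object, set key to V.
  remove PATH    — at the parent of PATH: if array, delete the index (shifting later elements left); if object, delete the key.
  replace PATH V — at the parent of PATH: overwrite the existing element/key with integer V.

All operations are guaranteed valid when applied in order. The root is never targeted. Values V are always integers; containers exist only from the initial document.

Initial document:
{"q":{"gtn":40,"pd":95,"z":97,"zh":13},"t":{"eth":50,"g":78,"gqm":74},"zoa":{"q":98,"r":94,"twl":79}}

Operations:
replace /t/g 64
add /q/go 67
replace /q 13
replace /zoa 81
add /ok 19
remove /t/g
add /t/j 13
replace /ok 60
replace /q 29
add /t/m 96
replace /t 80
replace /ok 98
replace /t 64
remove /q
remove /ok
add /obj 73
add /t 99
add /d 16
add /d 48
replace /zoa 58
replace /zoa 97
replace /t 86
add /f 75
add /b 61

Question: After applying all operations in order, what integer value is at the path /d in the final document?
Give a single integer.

After op 1 (replace /t/g 64): {"q":{"gtn":40,"pd":95,"z":97,"zh":13},"t":{"eth":50,"g":64,"gqm":74},"zoa":{"q":98,"r":94,"twl":79}}
After op 2 (add /q/go 67): {"q":{"go":67,"gtn":40,"pd":95,"z":97,"zh":13},"t":{"eth":50,"g":64,"gqm":74},"zoa":{"q":98,"r":94,"twl":79}}
After op 3 (replace /q 13): {"q":13,"t":{"eth":50,"g":64,"gqm":74},"zoa":{"q":98,"r":94,"twl":79}}
After op 4 (replace /zoa 81): {"q":13,"t":{"eth":50,"g":64,"gqm":74},"zoa":81}
After op 5 (add /ok 19): {"ok":19,"q":13,"t":{"eth":50,"g":64,"gqm":74},"zoa":81}
After op 6 (remove /t/g): {"ok":19,"q":13,"t":{"eth":50,"gqm":74},"zoa":81}
After op 7 (add /t/j 13): {"ok":19,"q":13,"t":{"eth":50,"gqm":74,"j":13},"zoa":81}
After op 8 (replace /ok 60): {"ok":60,"q":13,"t":{"eth":50,"gqm":74,"j":13},"zoa":81}
After op 9 (replace /q 29): {"ok":60,"q":29,"t":{"eth":50,"gqm":74,"j":13},"zoa":81}
After op 10 (add /t/m 96): {"ok":60,"q":29,"t":{"eth":50,"gqm":74,"j":13,"m":96},"zoa":81}
After op 11 (replace /t 80): {"ok":60,"q":29,"t":80,"zoa":81}
After op 12 (replace /ok 98): {"ok":98,"q":29,"t":80,"zoa":81}
After op 13 (replace /t 64): {"ok":98,"q":29,"t":64,"zoa":81}
After op 14 (remove /q): {"ok":98,"t":64,"zoa":81}
After op 15 (remove /ok): {"t":64,"zoa":81}
After op 16 (add /obj 73): {"obj":73,"t":64,"zoa":81}
After op 17 (add /t 99): {"obj":73,"t":99,"zoa":81}
After op 18 (add /d 16): {"d":16,"obj":73,"t":99,"zoa":81}
After op 19 (add /d 48): {"d":48,"obj":73,"t":99,"zoa":81}
After op 20 (replace /zoa 58): {"d":48,"obj":73,"t":99,"zoa":58}
After op 21 (replace /zoa 97): {"d":48,"obj":73,"t":99,"zoa":97}
After op 22 (replace /t 86): {"d":48,"obj":73,"t":86,"zoa":97}
After op 23 (add /f 75): {"d":48,"f":75,"obj":73,"t":86,"zoa":97}
After op 24 (add /b 61): {"b":61,"d":48,"f":75,"obj":73,"t":86,"zoa":97}
Value at /d: 48

Answer: 48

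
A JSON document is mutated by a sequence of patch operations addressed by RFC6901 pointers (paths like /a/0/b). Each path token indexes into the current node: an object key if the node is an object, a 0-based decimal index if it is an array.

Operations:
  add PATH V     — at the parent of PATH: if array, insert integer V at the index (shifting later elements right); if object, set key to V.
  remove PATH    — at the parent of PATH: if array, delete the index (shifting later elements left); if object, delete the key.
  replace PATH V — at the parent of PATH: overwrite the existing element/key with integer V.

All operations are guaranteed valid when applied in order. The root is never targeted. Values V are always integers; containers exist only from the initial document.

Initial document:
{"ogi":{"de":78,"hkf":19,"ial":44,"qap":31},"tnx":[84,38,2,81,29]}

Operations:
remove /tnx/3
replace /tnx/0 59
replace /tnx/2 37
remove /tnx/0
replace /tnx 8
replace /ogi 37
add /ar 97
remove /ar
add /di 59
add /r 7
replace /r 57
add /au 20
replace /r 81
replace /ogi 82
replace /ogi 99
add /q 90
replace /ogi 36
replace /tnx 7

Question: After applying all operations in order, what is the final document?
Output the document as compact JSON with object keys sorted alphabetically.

After op 1 (remove /tnx/3): {"ogi":{"de":78,"hkf":19,"ial":44,"qap":31},"tnx":[84,38,2,29]}
After op 2 (replace /tnx/0 59): {"ogi":{"de":78,"hkf":19,"ial":44,"qap":31},"tnx":[59,38,2,29]}
After op 3 (replace /tnx/2 37): {"ogi":{"de":78,"hkf":19,"ial":44,"qap":31},"tnx":[59,38,37,29]}
After op 4 (remove /tnx/0): {"ogi":{"de":78,"hkf":19,"ial":44,"qap":31},"tnx":[38,37,29]}
After op 5 (replace /tnx 8): {"ogi":{"de":78,"hkf":19,"ial":44,"qap":31},"tnx":8}
After op 6 (replace /ogi 37): {"ogi":37,"tnx":8}
After op 7 (add /ar 97): {"ar":97,"ogi":37,"tnx":8}
After op 8 (remove /ar): {"ogi":37,"tnx":8}
After op 9 (add /di 59): {"di":59,"ogi":37,"tnx":8}
After op 10 (add /r 7): {"di":59,"ogi":37,"r":7,"tnx":8}
After op 11 (replace /r 57): {"di":59,"ogi":37,"r":57,"tnx":8}
After op 12 (add /au 20): {"au":20,"di":59,"ogi":37,"r":57,"tnx":8}
After op 13 (replace /r 81): {"au":20,"di":59,"ogi":37,"r":81,"tnx":8}
After op 14 (replace /ogi 82): {"au":20,"di":59,"ogi":82,"r":81,"tnx":8}
After op 15 (replace /ogi 99): {"au":20,"di":59,"ogi":99,"r":81,"tnx":8}
After op 16 (add /q 90): {"au":20,"di":59,"ogi":99,"q":90,"r":81,"tnx":8}
After op 17 (replace /ogi 36): {"au":20,"di":59,"ogi":36,"q":90,"r":81,"tnx":8}
After op 18 (replace /tnx 7): {"au":20,"di":59,"ogi":36,"q":90,"r":81,"tnx":7}

Answer: {"au":20,"di":59,"ogi":36,"q":90,"r":81,"tnx":7}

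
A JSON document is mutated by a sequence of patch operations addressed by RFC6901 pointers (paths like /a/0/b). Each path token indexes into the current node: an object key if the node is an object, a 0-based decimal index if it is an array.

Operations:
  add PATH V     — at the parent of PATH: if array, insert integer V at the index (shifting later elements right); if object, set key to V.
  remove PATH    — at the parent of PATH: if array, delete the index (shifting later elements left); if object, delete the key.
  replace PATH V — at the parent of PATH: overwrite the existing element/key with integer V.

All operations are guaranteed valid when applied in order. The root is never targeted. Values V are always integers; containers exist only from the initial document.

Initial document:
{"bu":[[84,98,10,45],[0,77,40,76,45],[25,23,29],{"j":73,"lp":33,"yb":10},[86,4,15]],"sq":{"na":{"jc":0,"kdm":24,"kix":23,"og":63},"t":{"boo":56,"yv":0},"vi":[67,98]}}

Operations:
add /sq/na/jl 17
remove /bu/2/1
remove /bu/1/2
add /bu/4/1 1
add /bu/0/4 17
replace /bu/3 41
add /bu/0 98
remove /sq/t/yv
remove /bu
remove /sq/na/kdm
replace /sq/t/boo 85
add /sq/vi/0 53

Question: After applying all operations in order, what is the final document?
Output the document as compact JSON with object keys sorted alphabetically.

After op 1 (add /sq/na/jl 17): {"bu":[[84,98,10,45],[0,77,40,76,45],[25,23,29],{"j":73,"lp":33,"yb":10},[86,4,15]],"sq":{"na":{"jc":0,"jl":17,"kdm":24,"kix":23,"og":63},"t":{"boo":56,"yv":0},"vi":[67,98]}}
After op 2 (remove /bu/2/1): {"bu":[[84,98,10,45],[0,77,40,76,45],[25,29],{"j":73,"lp":33,"yb":10},[86,4,15]],"sq":{"na":{"jc":0,"jl":17,"kdm":24,"kix":23,"og":63},"t":{"boo":56,"yv":0},"vi":[67,98]}}
After op 3 (remove /bu/1/2): {"bu":[[84,98,10,45],[0,77,76,45],[25,29],{"j":73,"lp":33,"yb":10},[86,4,15]],"sq":{"na":{"jc":0,"jl":17,"kdm":24,"kix":23,"og":63},"t":{"boo":56,"yv":0},"vi":[67,98]}}
After op 4 (add /bu/4/1 1): {"bu":[[84,98,10,45],[0,77,76,45],[25,29],{"j":73,"lp":33,"yb":10},[86,1,4,15]],"sq":{"na":{"jc":0,"jl":17,"kdm":24,"kix":23,"og":63},"t":{"boo":56,"yv":0},"vi":[67,98]}}
After op 5 (add /bu/0/4 17): {"bu":[[84,98,10,45,17],[0,77,76,45],[25,29],{"j":73,"lp":33,"yb":10},[86,1,4,15]],"sq":{"na":{"jc":0,"jl":17,"kdm":24,"kix":23,"og":63},"t":{"boo":56,"yv":0},"vi":[67,98]}}
After op 6 (replace /bu/3 41): {"bu":[[84,98,10,45,17],[0,77,76,45],[25,29],41,[86,1,4,15]],"sq":{"na":{"jc":0,"jl":17,"kdm":24,"kix":23,"og":63},"t":{"boo":56,"yv":0},"vi":[67,98]}}
After op 7 (add /bu/0 98): {"bu":[98,[84,98,10,45,17],[0,77,76,45],[25,29],41,[86,1,4,15]],"sq":{"na":{"jc":0,"jl":17,"kdm":24,"kix":23,"og":63},"t":{"boo":56,"yv":0},"vi":[67,98]}}
After op 8 (remove /sq/t/yv): {"bu":[98,[84,98,10,45,17],[0,77,76,45],[25,29],41,[86,1,4,15]],"sq":{"na":{"jc":0,"jl":17,"kdm":24,"kix":23,"og":63},"t":{"boo":56},"vi":[67,98]}}
After op 9 (remove /bu): {"sq":{"na":{"jc":0,"jl":17,"kdm":24,"kix":23,"og":63},"t":{"boo":56},"vi":[67,98]}}
After op 10 (remove /sq/na/kdm): {"sq":{"na":{"jc":0,"jl":17,"kix":23,"og":63},"t":{"boo":56},"vi":[67,98]}}
After op 11 (replace /sq/t/boo 85): {"sq":{"na":{"jc":0,"jl":17,"kix":23,"og":63},"t":{"boo":85},"vi":[67,98]}}
After op 12 (add /sq/vi/0 53): {"sq":{"na":{"jc":0,"jl":17,"kix":23,"og":63},"t":{"boo":85},"vi":[53,67,98]}}

Answer: {"sq":{"na":{"jc":0,"jl":17,"kix":23,"og":63},"t":{"boo":85},"vi":[53,67,98]}}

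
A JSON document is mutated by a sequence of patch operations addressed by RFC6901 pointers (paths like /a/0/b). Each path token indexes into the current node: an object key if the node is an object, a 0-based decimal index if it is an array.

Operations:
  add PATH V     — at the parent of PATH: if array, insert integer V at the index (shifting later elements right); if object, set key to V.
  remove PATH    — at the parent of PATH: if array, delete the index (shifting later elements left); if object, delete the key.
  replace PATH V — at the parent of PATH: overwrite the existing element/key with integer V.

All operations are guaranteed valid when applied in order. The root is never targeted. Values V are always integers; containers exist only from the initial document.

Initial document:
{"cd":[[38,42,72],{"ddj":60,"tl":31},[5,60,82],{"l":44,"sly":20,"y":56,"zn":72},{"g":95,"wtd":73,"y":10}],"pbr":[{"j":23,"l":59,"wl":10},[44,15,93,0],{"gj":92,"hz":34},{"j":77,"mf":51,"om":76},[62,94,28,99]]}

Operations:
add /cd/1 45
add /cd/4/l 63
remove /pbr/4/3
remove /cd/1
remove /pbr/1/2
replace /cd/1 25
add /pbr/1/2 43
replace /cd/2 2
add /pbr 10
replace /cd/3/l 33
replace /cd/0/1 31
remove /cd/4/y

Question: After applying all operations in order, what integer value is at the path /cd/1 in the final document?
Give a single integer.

After op 1 (add /cd/1 45): {"cd":[[38,42,72],45,{"ddj":60,"tl":31},[5,60,82],{"l":44,"sly":20,"y":56,"zn":72},{"g":95,"wtd":73,"y":10}],"pbr":[{"j":23,"l":59,"wl":10},[44,15,93,0],{"gj":92,"hz":34},{"j":77,"mf":51,"om":76},[62,94,28,99]]}
After op 2 (add /cd/4/l 63): {"cd":[[38,42,72],45,{"ddj":60,"tl":31},[5,60,82],{"l":63,"sly":20,"y":56,"zn":72},{"g":95,"wtd":73,"y":10}],"pbr":[{"j":23,"l":59,"wl":10},[44,15,93,0],{"gj":92,"hz":34},{"j":77,"mf":51,"om":76},[62,94,28,99]]}
After op 3 (remove /pbr/4/3): {"cd":[[38,42,72],45,{"ddj":60,"tl":31},[5,60,82],{"l":63,"sly":20,"y":56,"zn":72},{"g":95,"wtd":73,"y":10}],"pbr":[{"j":23,"l":59,"wl":10},[44,15,93,0],{"gj":92,"hz":34},{"j":77,"mf":51,"om":76},[62,94,28]]}
After op 4 (remove /cd/1): {"cd":[[38,42,72],{"ddj":60,"tl":31},[5,60,82],{"l":63,"sly":20,"y":56,"zn":72},{"g":95,"wtd":73,"y":10}],"pbr":[{"j":23,"l":59,"wl":10},[44,15,93,0],{"gj":92,"hz":34},{"j":77,"mf":51,"om":76},[62,94,28]]}
After op 5 (remove /pbr/1/2): {"cd":[[38,42,72],{"ddj":60,"tl":31},[5,60,82],{"l":63,"sly":20,"y":56,"zn":72},{"g":95,"wtd":73,"y":10}],"pbr":[{"j":23,"l":59,"wl":10},[44,15,0],{"gj":92,"hz":34},{"j":77,"mf":51,"om":76},[62,94,28]]}
After op 6 (replace /cd/1 25): {"cd":[[38,42,72],25,[5,60,82],{"l":63,"sly":20,"y":56,"zn":72},{"g":95,"wtd":73,"y":10}],"pbr":[{"j":23,"l":59,"wl":10},[44,15,0],{"gj":92,"hz":34},{"j":77,"mf":51,"om":76},[62,94,28]]}
After op 7 (add /pbr/1/2 43): {"cd":[[38,42,72],25,[5,60,82],{"l":63,"sly":20,"y":56,"zn":72},{"g":95,"wtd":73,"y":10}],"pbr":[{"j":23,"l":59,"wl":10},[44,15,43,0],{"gj":92,"hz":34},{"j":77,"mf":51,"om":76},[62,94,28]]}
After op 8 (replace /cd/2 2): {"cd":[[38,42,72],25,2,{"l":63,"sly":20,"y":56,"zn":72},{"g":95,"wtd":73,"y":10}],"pbr":[{"j":23,"l":59,"wl":10},[44,15,43,0],{"gj":92,"hz":34},{"j":77,"mf":51,"om":76},[62,94,28]]}
After op 9 (add /pbr 10): {"cd":[[38,42,72],25,2,{"l":63,"sly":20,"y":56,"zn":72},{"g":95,"wtd":73,"y":10}],"pbr":10}
After op 10 (replace /cd/3/l 33): {"cd":[[38,42,72],25,2,{"l":33,"sly":20,"y":56,"zn":72},{"g":95,"wtd":73,"y":10}],"pbr":10}
After op 11 (replace /cd/0/1 31): {"cd":[[38,31,72],25,2,{"l":33,"sly":20,"y":56,"zn":72},{"g":95,"wtd":73,"y":10}],"pbr":10}
After op 12 (remove /cd/4/y): {"cd":[[38,31,72],25,2,{"l":33,"sly":20,"y":56,"zn":72},{"g":95,"wtd":73}],"pbr":10}
Value at /cd/1: 25

Answer: 25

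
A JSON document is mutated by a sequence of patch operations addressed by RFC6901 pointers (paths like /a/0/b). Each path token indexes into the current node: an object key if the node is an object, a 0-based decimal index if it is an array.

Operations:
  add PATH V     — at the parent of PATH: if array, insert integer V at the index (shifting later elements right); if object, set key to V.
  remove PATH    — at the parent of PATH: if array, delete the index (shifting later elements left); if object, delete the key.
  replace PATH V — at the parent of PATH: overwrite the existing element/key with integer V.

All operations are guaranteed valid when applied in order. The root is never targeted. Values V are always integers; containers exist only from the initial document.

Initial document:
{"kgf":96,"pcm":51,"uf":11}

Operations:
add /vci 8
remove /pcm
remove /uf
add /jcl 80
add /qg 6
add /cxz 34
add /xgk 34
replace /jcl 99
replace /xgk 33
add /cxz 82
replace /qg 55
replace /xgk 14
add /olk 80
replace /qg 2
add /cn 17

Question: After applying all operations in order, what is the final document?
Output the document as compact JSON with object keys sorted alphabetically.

Answer: {"cn":17,"cxz":82,"jcl":99,"kgf":96,"olk":80,"qg":2,"vci":8,"xgk":14}

Derivation:
After op 1 (add /vci 8): {"kgf":96,"pcm":51,"uf":11,"vci":8}
After op 2 (remove /pcm): {"kgf":96,"uf":11,"vci":8}
After op 3 (remove /uf): {"kgf":96,"vci":8}
After op 4 (add /jcl 80): {"jcl":80,"kgf":96,"vci":8}
After op 5 (add /qg 6): {"jcl":80,"kgf":96,"qg":6,"vci":8}
After op 6 (add /cxz 34): {"cxz":34,"jcl":80,"kgf":96,"qg":6,"vci":8}
After op 7 (add /xgk 34): {"cxz":34,"jcl":80,"kgf":96,"qg":6,"vci":8,"xgk":34}
After op 8 (replace /jcl 99): {"cxz":34,"jcl":99,"kgf":96,"qg":6,"vci":8,"xgk":34}
After op 9 (replace /xgk 33): {"cxz":34,"jcl":99,"kgf":96,"qg":6,"vci":8,"xgk":33}
After op 10 (add /cxz 82): {"cxz":82,"jcl":99,"kgf":96,"qg":6,"vci":8,"xgk":33}
After op 11 (replace /qg 55): {"cxz":82,"jcl":99,"kgf":96,"qg":55,"vci":8,"xgk":33}
After op 12 (replace /xgk 14): {"cxz":82,"jcl":99,"kgf":96,"qg":55,"vci":8,"xgk":14}
After op 13 (add /olk 80): {"cxz":82,"jcl":99,"kgf":96,"olk":80,"qg":55,"vci":8,"xgk":14}
After op 14 (replace /qg 2): {"cxz":82,"jcl":99,"kgf":96,"olk":80,"qg":2,"vci":8,"xgk":14}
After op 15 (add /cn 17): {"cn":17,"cxz":82,"jcl":99,"kgf":96,"olk":80,"qg":2,"vci":8,"xgk":14}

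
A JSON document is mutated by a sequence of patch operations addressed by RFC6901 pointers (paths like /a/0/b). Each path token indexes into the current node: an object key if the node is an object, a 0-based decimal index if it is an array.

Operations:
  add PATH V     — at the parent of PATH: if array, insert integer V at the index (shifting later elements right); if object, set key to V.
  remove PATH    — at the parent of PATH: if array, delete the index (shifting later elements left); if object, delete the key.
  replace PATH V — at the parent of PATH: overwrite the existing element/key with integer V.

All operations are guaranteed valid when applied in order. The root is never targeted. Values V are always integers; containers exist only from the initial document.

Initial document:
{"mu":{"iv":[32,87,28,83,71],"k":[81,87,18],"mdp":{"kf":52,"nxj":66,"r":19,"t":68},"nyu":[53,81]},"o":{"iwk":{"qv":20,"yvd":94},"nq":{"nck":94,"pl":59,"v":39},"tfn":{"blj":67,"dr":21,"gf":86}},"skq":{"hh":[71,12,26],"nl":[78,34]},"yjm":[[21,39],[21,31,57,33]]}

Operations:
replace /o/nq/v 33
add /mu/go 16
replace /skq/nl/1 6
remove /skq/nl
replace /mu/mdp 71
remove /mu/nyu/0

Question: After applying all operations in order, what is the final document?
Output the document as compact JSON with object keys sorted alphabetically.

After op 1 (replace /o/nq/v 33): {"mu":{"iv":[32,87,28,83,71],"k":[81,87,18],"mdp":{"kf":52,"nxj":66,"r":19,"t":68},"nyu":[53,81]},"o":{"iwk":{"qv":20,"yvd":94},"nq":{"nck":94,"pl":59,"v":33},"tfn":{"blj":67,"dr":21,"gf":86}},"skq":{"hh":[71,12,26],"nl":[78,34]},"yjm":[[21,39],[21,31,57,33]]}
After op 2 (add /mu/go 16): {"mu":{"go":16,"iv":[32,87,28,83,71],"k":[81,87,18],"mdp":{"kf":52,"nxj":66,"r":19,"t":68},"nyu":[53,81]},"o":{"iwk":{"qv":20,"yvd":94},"nq":{"nck":94,"pl":59,"v":33},"tfn":{"blj":67,"dr":21,"gf":86}},"skq":{"hh":[71,12,26],"nl":[78,34]},"yjm":[[21,39],[21,31,57,33]]}
After op 3 (replace /skq/nl/1 6): {"mu":{"go":16,"iv":[32,87,28,83,71],"k":[81,87,18],"mdp":{"kf":52,"nxj":66,"r":19,"t":68},"nyu":[53,81]},"o":{"iwk":{"qv":20,"yvd":94},"nq":{"nck":94,"pl":59,"v":33},"tfn":{"blj":67,"dr":21,"gf":86}},"skq":{"hh":[71,12,26],"nl":[78,6]},"yjm":[[21,39],[21,31,57,33]]}
After op 4 (remove /skq/nl): {"mu":{"go":16,"iv":[32,87,28,83,71],"k":[81,87,18],"mdp":{"kf":52,"nxj":66,"r":19,"t":68},"nyu":[53,81]},"o":{"iwk":{"qv":20,"yvd":94},"nq":{"nck":94,"pl":59,"v":33},"tfn":{"blj":67,"dr":21,"gf":86}},"skq":{"hh":[71,12,26]},"yjm":[[21,39],[21,31,57,33]]}
After op 5 (replace /mu/mdp 71): {"mu":{"go":16,"iv":[32,87,28,83,71],"k":[81,87,18],"mdp":71,"nyu":[53,81]},"o":{"iwk":{"qv":20,"yvd":94},"nq":{"nck":94,"pl":59,"v":33},"tfn":{"blj":67,"dr":21,"gf":86}},"skq":{"hh":[71,12,26]},"yjm":[[21,39],[21,31,57,33]]}
After op 6 (remove /mu/nyu/0): {"mu":{"go":16,"iv":[32,87,28,83,71],"k":[81,87,18],"mdp":71,"nyu":[81]},"o":{"iwk":{"qv":20,"yvd":94},"nq":{"nck":94,"pl":59,"v":33},"tfn":{"blj":67,"dr":21,"gf":86}},"skq":{"hh":[71,12,26]},"yjm":[[21,39],[21,31,57,33]]}

Answer: {"mu":{"go":16,"iv":[32,87,28,83,71],"k":[81,87,18],"mdp":71,"nyu":[81]},"o":{"iwk":{"qv":20,"yvd":94},"nq":{"nck":94,"pl":59,"v":33},"tfn":{"blj":67,"dr":21,"gf":86}},"skq":{"hh":[71,12,26]},"yjm":[[21,39],[21,31,57,33]]}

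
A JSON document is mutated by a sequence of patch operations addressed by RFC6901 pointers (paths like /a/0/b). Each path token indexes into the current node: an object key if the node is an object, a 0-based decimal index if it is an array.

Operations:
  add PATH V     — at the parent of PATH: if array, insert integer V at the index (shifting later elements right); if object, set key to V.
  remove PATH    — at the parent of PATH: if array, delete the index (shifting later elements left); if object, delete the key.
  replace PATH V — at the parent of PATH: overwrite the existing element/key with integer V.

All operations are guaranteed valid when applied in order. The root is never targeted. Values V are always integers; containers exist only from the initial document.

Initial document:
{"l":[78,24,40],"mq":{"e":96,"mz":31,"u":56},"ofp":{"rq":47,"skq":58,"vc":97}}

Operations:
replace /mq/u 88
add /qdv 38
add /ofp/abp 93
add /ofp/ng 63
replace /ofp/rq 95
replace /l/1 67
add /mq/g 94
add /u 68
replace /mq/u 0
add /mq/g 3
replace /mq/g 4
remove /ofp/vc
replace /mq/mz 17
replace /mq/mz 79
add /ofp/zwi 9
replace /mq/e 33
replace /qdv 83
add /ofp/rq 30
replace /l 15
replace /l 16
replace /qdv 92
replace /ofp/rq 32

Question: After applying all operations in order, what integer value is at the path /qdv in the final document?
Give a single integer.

After op 1 (replace /mq/u 88): {"l":[78,24,40],"mq":{"e":96,"mz":31,"u":88},"ofp":{"rq":47,"skq":58,"vc":97}}
After op 2 (add /qdv 38): {"l":[78,24,40],"mq":{"e":96,"mz":31,"u":88},"ofp":{"rq":47,"skq":58,"vc":97},"qdv":38}
After op 3 (add /ofp/abp 93): {"l":[78,24,40],"mq":{"e":96,"mz":31,"u":88},"ofp":{"abp":93,"rq":47,"skq":58,"vc":97},"qdv":38}
After op 4 (add /ofp/ng 63): {"l":[78,24,40],"mq":{"e":96,"mz":31,"u":88},"ofp":{"abp":93,"ng":63,"rq":47,"skq":58,"vc":97},"qdv":38}
After op 5 (replace /ofp/rq 95): {"l":[78,24,40],"mq":{"e":96,"mz":31,"u":88},"ofp":{"abp":93,"ng":63,"rq":95,"skq":58,"vc":97},"qdv":38}
After op 6 (replace /l/1 67): {"l":[78,67,40],"mq":{"e":96,"mz":31,"u":88},"ofp":{"abp":93,"ng":63,"rq":95,"skq":58,"vc":97},"qdv":38}
After op 7 (add /mq/g 94): {"l":[78,67,40],"mq":{"e":96,"g":94,"mz":31,"u":88},"ofp":{"abp":93,"ng":63,"rq":95,"skq":58,"vc":97},"qdv":38}
After op 8 (add /u 68): {"l":[78,67,40],"mq":{"e":96,"g":94,"mz":31,"u":88},"ofp":{"abp":93,"ng":63,"rq":95,"skq":58,"vc":97},"qdv":38,"u":68}
After op 9 (replace /mq/u 0): {"l":[78,67,40],"mq":{"e":96,"g":94,"mz":31,"u":0},"ofp":{"abp":93,"ng":63,"rq":95,"skq":58,"vc":97},"qdv":38,"u":68}
After op 10 (add /mq/g 3): {"l":[78,67,40],"mq":{"e":96,"g":3,"mz":31,"u":0},"ofp":{"abp":93,"ng":63,"rq":95,"skq":58,"vc":97},"qdv":38,"u":68}
After op 11 (replace /mq/g 4): {"l":[78,67,40],"mq":{"e":96,"g":4,"mz":31,"u":0},"ofp":{"abp":93,"ng":63,"rq":95,"skq":58,"vc":97},"qdv":38,"u":68}
After op 12 (remove /ofp/vc): {"l":[78,67,40],"mq":{"e":96,"g":4,"mz":31,"u":0},"ofp":{"abp":93,"ng":63,"rq":95,"skq":58},"qdv":38,"u":68}
After op 13 (replace /mq/mz 17): {"l":[78,67,40],"mq":{"e":96,"g":4,"mz":17,"u":0},"ofp":{"abp":93,"ng":63,"rq":95,"skq":58},"qdv":38,"u":68}
After op 14 (replace /mq/mz 79): {"l":[78,67,40],"mq":{"e":96,"g":4,"mz":79,"u":0},"ofp":{"abp":93,"ng":63,"rq":95,"skq":58},"qdv":38,"u":68}
After op 15 (add /ofp/zwi 9): {"l":[78,67,40],"mq":{"e":96,"g":4,"mz":79,"u":0},"ofp":{"abp":93,"ng":63,"rq":95,"skq":58,"zwi":9},"qdv":38,"u":68}
After op 16 (replace /mq/e 33): {"l":[78,67,40],"mq":{"e":33,"g":4,"mz":79,"u":0},"ofp":{"abp":93,"ng":63,"rq":95,"skq":58,"zwi":9},"qdv":38,"u":68}
After op 17 (replace /qdv 83): {"l":[78,67,40],"mq":{"e":33,"g":4,"mz":79,"u":0},"ofp":{"abp":93,"ng":63,"rq":95,"skq":58,"zwi":9},"qdv":83,"u":68}
After op 18 (add /ofp/rq 30): {"l":[78,67,40],"mq":{"e":33,"g":4,"mz":79,"u":0},"ofp":{"abp":93,"ng":63,"rq":30,"skq":58,"zwi":9},"qdv":83,"u":68}
After op 19 (replace /l 15): {"l":15,"mq":{"e":33,"g":4,"mz":79,"u":0},"ofp":{"abp":93,"ng":63,"rq":30,"skq":58,"zwi":9},"qdv":83,"u":68}
After op 20 (replace /l 16): {"l":16,"mq":{"e":33,"g":4,"mz":79,"u":0},"ofp":{"abp":93,"ng":63,"rq":30,"skq":58,"zwi":9},"qdv":83,"u":68}
After op 21 (replace /qdv 92): {"l":16,"mq":{"e":33,"g":4,"mz":79,"u":0},"ofp":{"abp":93,"ng":63,"rq":30,"skq":58,"zwi":9},"qdv":92,"u":68}
After op 22 (replace /ofp/rq 32): {"l":16,"mq":{"e":33,"g":4,"mz":79,"u":0},"ofp":{"abp":93,"ng":63,"rq":32,"skq":58,"zwi":9},"qdv":92,"u":68}
Value at /qdv: 92

Answer: 92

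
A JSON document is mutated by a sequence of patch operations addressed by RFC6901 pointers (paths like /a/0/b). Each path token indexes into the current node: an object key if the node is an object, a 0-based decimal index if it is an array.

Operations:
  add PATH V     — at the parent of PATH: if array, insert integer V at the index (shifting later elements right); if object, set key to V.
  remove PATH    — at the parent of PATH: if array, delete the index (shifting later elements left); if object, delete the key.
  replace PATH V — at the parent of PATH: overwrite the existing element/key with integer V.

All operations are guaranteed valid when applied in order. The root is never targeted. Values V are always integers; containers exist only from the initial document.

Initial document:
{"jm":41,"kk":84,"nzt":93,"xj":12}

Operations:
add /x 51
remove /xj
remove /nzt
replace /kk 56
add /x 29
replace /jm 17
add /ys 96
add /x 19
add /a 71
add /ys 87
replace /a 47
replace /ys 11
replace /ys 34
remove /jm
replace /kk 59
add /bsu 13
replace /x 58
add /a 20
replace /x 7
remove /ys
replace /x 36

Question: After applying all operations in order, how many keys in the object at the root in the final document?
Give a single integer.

Answer: 4

Derivation:
After op 1 (add /x 51): {"jm":41,"kk":84,"nzt":93,"x":51,"xj":12}
After op 2 (remove /xj): {"jm":41,"kk":84,"nzt":93,"x":51}
After op 3 (remove /nzt): {"jm":41,"kk":84,"x":51}
After op 4 (replace /kk 56): {"jm":41,"kk":56,"x":51}
After op 5 (add /x 29): {"jm":41,"kk":56,"x":29}
After op 6 (replace /jm 17): {"jm":17,"kk":56,"x":29}
After op 7 (add /ys 96): {"jm":17,"kk":56,"x":29,"ys":96}
After op 8 (add /x 19): {"jm":17,"kk":56,"x":19,"ys":96}
After op 9 (add /a 71): {"a":71,"jm":17,"kk":56,"x":19,"ys":96}
After op 10 (add /ys 87): {"a":71,"jm":17,"kk":56,"x":19,"ys":87}
After op 11 (replace /a 47): {"a":47,"jm":17,"kk":56,"x":19,"ys":87}
After op 12 (replace /ys 11): {"a":47,"jm":17,"kk":56,"x":19,"ys":11}
After op 13 (replace /ys 34): {"a":47,"jm":17,"kk":56,"x":19,"ys":34}
After op 14 (remove /jm): {"a":47,"kk":56,"x":19,"ys":34}
After op 15 (replace /kk 59): {"a":47,"kk":59,"x":19,"ys":34}
After op 16 (add /bsu 13): {"a":47,"bsu":13,"kk":59,"x":19,"ys":34}
After op 17 (replace /x 58): {"a":47,"bsu":13,"kk":59,"x":58,"ys":34}
After op 18 (add /a 20): {"a":20,"bsu":13,"kk":59,"x":58,"ys":34}
After op 19 (replace /x 7): {"a":20,"bsu":13,"kk":59,"x":7,"ys":34}
After op 20 (remove /ys): {"a":20,"bsu":13,"kk":59,"x":7}
After op 21 (replace /x 36): {"a":20,"bsu":13,"kk":59,"x":36}
Size at the root: 4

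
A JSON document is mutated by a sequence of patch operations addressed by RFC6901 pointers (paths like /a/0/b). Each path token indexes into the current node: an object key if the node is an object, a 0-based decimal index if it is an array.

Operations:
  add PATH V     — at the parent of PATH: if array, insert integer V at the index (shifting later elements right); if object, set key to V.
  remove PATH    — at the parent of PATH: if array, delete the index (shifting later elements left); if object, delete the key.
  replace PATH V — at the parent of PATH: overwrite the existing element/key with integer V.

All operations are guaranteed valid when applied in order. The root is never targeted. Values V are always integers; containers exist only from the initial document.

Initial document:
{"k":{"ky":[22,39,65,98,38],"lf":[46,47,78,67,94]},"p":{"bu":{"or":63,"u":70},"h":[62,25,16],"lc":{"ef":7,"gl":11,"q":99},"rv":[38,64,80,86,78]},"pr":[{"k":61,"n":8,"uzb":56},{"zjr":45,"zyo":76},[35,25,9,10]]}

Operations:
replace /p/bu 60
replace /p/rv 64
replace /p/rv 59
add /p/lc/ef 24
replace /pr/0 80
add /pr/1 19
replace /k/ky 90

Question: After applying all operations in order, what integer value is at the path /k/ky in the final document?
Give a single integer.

Answer: 90

Derivation:
After op 1 (replace /p/bu 60): {"k":{"ky":[22,39,65,98,38],"lf":[46,47,78,67,94]},"p":{"bu":60,"h":[62,25,16],"lc":{"ef":7,"gl":11,"q":99},"rv":[38,64,80,86,78]},"pr":[{"k":61,"n":8,"uzb":56},{"zjr":45,"zyo":76},[35,25,9,10]]}
After op 2 (replace /p/rv 64): {"k":{"ky":[22,39,65,98,38],"lf":[46,47,78,67,94]},"p":{"bu":60,"h":[62,25,16],"lc":{"ef":7,"gl":11,"q":99},"rv":64},"pr":[{"k":61,"n":8,"uzb":56},{"zjr":45,"zyo":76},[35,25,9,10]]}
After op 3 (replace /p/rv 59): {"k":{"ky":[22,39,65,98,38],"lf":[46,47,78,67,94]},"p":{"bu":60,"h":[62,25,16],"lc":{"ef":7,"gl":11,"q":99},"rv":59},"pr":[{"k":61,"n":8,"uzb":56},{"zjr":45,"zyo":76},[35,25,9,10]]}
After op 4 (add /p/lc/ef 24): {"k":{"ky":[22,39,65,98,38],"lf":[46,47,78,67,94]},"p":{"bu":60,"h":[62,25,16],"lc":{"ef":24,"gl":11,"q":99},"rv":59},"pr":[{"k":61,"n":8,"uzb":56},{"zjr":45,"zyo":76},[35,25,9,10]]}
After op 5 (replace /pr/0 80): {"k":{"ky":[22,39,65,98,38],"lf":[46,47,78,67,94]},"p":{"bu":60,"h":[62,25,16],"lc":{"ef":24,"gl":11,"q":99},"rv":59},"pr":[80,{"zjr":45,"zyo":76},[35,25,9,10]]}
After op 6 (add /pr/1 19): {"k":{"ky":[22,39,65,98,38],"lf":[46,47,78,67,94]},"p":{"bu":60,"h":[62,25,16],"lc":{"ef":24,"gl":11,"q":99},"rv":59},"pr":[80,19,{"zjr":45,"zyo":76},[35,25,9,10]]}
After op 7 (replace /k/ky 90): {"k":{"ky":90,"lf":[46,47,78,67,94]},"p":{"bu":60,"h":[62,25,16],"lc":{"ef":24,"gl":11,"q":99},"rv":59},"pr":[80,19,{"zjr":45,"zyo":76},[35,25,9,10]]}
Value at /k/ky: 90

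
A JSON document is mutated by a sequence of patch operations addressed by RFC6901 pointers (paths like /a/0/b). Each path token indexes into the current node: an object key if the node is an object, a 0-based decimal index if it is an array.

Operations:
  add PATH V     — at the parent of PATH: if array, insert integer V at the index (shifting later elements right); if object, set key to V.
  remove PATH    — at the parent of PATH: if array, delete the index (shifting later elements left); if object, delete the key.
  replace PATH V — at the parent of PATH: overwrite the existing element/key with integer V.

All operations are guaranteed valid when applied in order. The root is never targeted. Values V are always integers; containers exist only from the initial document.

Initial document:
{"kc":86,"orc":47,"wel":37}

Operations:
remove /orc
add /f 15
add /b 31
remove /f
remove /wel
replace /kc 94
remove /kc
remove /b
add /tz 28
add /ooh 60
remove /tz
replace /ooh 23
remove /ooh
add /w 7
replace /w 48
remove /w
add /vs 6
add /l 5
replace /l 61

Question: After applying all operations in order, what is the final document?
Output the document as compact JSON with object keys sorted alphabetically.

Answer: {"l":61,"vs":6}

Derivation:
After op 1 (remove /orc): {"kc":86,"wel":37}
After op 2 (add /f 15): {"f":15,"kc":86,"wel":37}
After op 3 (add /b 31): {"b":31,"f":15,"kc":86,"wel":37}
After op 4 (remove /f): {"b":31,"kc":86,"wel":37}
After op 5 (remove /wel): {"b":31,"kc":86}
After op 6 (replace /kc 94): {"b":31,"kc":94}
After op 7 (remove /kc): {"b":31}
After op 8 (remove /b): {}
After op 9 (add /tz 28): {"tz":28}
After op 10 (add /ooh 60): {"ooh":60,"tz":28}
After op 11 (remove /tz): {"ooh":60}
After op 12 (replace /ooh 23): {"ooh":23}
After op 13 (remove /ooh): {}
After op 14 (add /w 7): {"w":7}
After op 15 (replace /w 48): {"w":48}
After op 16 (remove /w): {}
After op 17 (add /vs 6): {"vs":6}
After op 18 (add /l 5): {"l":5,"vs":6}
After op 19 (replace /l 61): {"l":61,"vs":6}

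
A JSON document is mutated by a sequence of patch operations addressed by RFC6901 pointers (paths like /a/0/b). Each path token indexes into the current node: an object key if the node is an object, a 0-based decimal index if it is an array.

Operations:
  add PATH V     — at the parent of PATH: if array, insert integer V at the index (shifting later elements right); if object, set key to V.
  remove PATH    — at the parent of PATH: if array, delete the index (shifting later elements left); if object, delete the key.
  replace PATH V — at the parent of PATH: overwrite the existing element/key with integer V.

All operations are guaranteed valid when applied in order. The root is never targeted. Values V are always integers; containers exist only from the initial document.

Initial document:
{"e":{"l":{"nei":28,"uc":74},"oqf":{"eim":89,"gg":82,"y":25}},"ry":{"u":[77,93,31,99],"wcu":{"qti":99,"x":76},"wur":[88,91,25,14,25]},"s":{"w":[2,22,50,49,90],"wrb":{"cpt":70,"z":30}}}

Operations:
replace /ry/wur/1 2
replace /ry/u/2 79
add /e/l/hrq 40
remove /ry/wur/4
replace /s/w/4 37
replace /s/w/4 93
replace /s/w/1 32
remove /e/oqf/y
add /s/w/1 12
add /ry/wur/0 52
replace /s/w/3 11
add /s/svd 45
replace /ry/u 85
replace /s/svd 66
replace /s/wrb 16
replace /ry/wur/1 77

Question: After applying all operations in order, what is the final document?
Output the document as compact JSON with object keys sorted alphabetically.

After op 1 (replace /ry/wur/1 2): {"e":{"l":{"nei":28,"uc":74},"oqf":{"eim":89,"gg":82,"y":25}},"ry":{"u":[77,93,31,99],"wcu":{"qti":99,"x":76},"wur":[88,2,25,14,25]},"s":{"w":[2,22,50,49,90],"wrb":{"cpt":70,"z":30}}}
After op 2 (replace /ry/u/2 79): {"e":{"l":{"nei":28,"uc":74},"oqf":{"eim":89,"gg":82,"y":25}},"ry":{"u":[77,93,79,99],"wcu":{"qti":99,"x":76},"wur":[88,2,25,14,25]},"s":{"w":[2,22,50,49,90],"wrb":{"cpt":70,"z":30}}}
After op 3 (add /e/l/hrq 40): {"e":{"l":{"hrq":40,"nei":28,"uc":74},"oqf":{"eim":89,"gg":82,"y":25}},"ry":{"u":[77,93,79,99],"wcu":{"qti":99,"x":76},"wur":[88,2,25,14,25]},"s":{"w":[2,22,50,49,90],"wrb":{"cpt":70,"z":30}}}
After op 4 (remove /ry/wur/4): {"e":{"l":{"hrq":40,"nei":28,"uc":74},"oqf":{"eim":89,"gg":82,"y":25}},"ry":{"u":[77,93,79,99],"wcu":{"qti":99,"x":76},"wur":[88,2,25,14]},"s":{"w":[2,22,50,49,90],"wrb":{"cpt":70,"z":30}}}
After op 5 (replace /s/w/4 37): {"e":{"l":{"hrq":40,"nei":28,"uc":74},"oqf":{"eim":89,"gg":82,"y":25}},"ry":{"u":[77,93,79,99],"wcu":{"qti":99,"x":76},"wur":[88,2,25,14]},"s":{"w":[2,22,50,49,37],"wrb":{"cpt":70,"z":30}}}
After op 6 (replace /s/w/4 93): {"e":{"l":{"hrq":40,"nei":28,"uc":74},"oqf":{"eim":89,"gg":82,"y":25}},"ry":{"u":[77,93,79,99],"wcu":{"qti":99,"x":76},"wur":[88,2,25,14]},"s":{"w":[2,22,50,49,93],"wrb":{"cpt":70,"z":30}}}
After op 7 (replace /s/w/1 32): {"e":{"l":{"hrq":40,"nei":28,"uc":74},"oqf":{"eim":89,"gg":82,"y":25}},"ry":{"u":[77,93,79,99],"wcu":{"qti":99,"x":76},"wur":[88,2,25,14]},"s":{"w":[2,32,50,49,93],"wrb":{"cpt":70,"z":30}}}
After op 8 (remove /e/oqf/y): {"e":{"l":{"hrq":40,"nei":28,"uc":74},"oqf":{"eim":89,"gg":82}},"ry":{"u":[77,93,79,99],"wcu":{"qti":99,"x":76},"wur":[88,2,25,14]},"s":{"w":[2,32,50,49,93],"wrb":{"cpt":70,"z":30}}}
After op 9 (add /s/w/1 12): {"e":{"l":{"hrq":40,"nei":28,"uc":74},"oqf":{"eim":89,"gg":82}},"ry":{"u":[77,93,79,99],"wcu":{"qti":99,"x":76},"wur":[88,2,25,14]},"s":{"w":[2,12,32,50,49,93],"wrb":{"cpt":70,"z":30}}}
After op 10 (add /ry/wur/0 52): {"e":{"l":{"hrq":40,"nei":28,"uc":74},"oqf":{"eim":89,"gg":82}},"ry":{"u":[77,93,79,99],"wcu":{"qti":99,"x":76},"wur":[52,88,2,25,14]},"s":{"w":[2,12,32,50,49,93],"wrb":{"cpt":70,"z":30}}}
After op 11 (replace /s/w/3 11): {"e":{"l":{"hrq":40,"nei":28,"uc":74},"oqf":{"eim":89,"gg":82}},"ry":{"u":[77,93,79,99],"wcu":{"qti":99,"x":76},"wur":[52,88,2,25,14]},"s":{"w":[2,12,32,11,49,93],"wrb":{"cpt":70,"z":30}}}
After op 12 (add /s/svd 45): {"e":{"l":{"hrq":40,"nei":28,"uc":74},"oqf":{"eim":89,"gg":82}},"ry":{"u":[77,93,79,99],"wcu":{"qti":99,"x":76},"wur":[52,88,2,25,14]},"s":{"svd":45,"w":[2,12,32,11,49,93],"wrb":{"cpt":70,"z":30}}}
After op 13 (replace /ry/u 85): {"e":{"l":{"hrq":40,"nei":28,"uc":74},"oqf":{"eim":89,"gg":82}},"ry":{"u":85,"wcu":{"qti":99,"x":76},"wur":[52,88,2,25,14]},"s":{"svd":45,"w":[2,12,32,11,49,93],"wrb":{"cpt":70,"z":30}}}
After op 14 (replace /s/svd 66): {"e":{"l":{"hrq":40,"nei":28,"uc":74},"oqf":{"eim":89,"gg":82}},"ry":{"u":85,"wcu":{"qti":99,"x":76},"wur":[52,88,2,25,14]},"s":{"svd":66,"w":[2,12,32,11,49,93],"wrb":{"cpt":70,"z":30}}}
After op 15 (replace /s/wrb 16): {"e":{"l":{"hrq":40,"nei":28,"uc":74},"oqf":{"eim":89,"gg":82}},"ry":{"u":85,"wcu":{"qti":99,"x":76},"wur":[52,88,2,25,14]},"s":{"svd":66,"w":[2,12,32,11,49,93],"wrb":16}}
After op 16 (replace /ry/wur/1 77): {"e":{"l":{"hrq":40,"nei":28,"uc":74},"oqf":{"eim":89,"gg":82}},"ry":{"u":85,"wcu":{"qti":99,"x":76},"wur":[52,77,2,25,14]},"s":{"svd":66,"w":[2,12,32,11,49,93],"wrb":16}}

Answer: {"e":{"l":{"hrq":40,"nei":28,"uc":74},"oqf":{"eim":89,"gg":82}},"ry":{"u":85,"wcu":{"qti":99,"x":76},"wur":[52,77,2,25,14]},"s":{"svd":66,"w":[2,12,32,11,49,93],"wrb":16}}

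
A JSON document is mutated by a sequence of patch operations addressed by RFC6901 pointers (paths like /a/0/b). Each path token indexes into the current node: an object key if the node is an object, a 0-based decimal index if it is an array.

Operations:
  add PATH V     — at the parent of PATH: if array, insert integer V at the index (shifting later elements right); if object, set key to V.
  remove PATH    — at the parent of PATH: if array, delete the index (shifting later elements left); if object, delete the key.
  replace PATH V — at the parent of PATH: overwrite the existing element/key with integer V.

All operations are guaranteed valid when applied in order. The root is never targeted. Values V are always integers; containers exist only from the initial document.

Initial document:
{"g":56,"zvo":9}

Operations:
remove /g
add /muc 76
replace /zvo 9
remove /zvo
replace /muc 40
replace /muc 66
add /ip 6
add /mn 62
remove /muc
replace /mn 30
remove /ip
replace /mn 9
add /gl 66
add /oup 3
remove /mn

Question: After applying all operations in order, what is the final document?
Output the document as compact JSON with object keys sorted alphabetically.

After op 1 (remove /g): {"zvo":9}
After op 2 (add /muc 76): {"muc":76,"zvo":9}
After op 3 (replace /zvo 9): {"muc":76,"zvo":9}
After op 4 (remove /zvo): {"muc":76}
After op 5 (replace /muc 40): {"muc":40}
After op 6 (replace /muc 66): {"muc":66}
After op 7 (add /ip 6): {"ip":6,"muc":66}
After op 8 (add /mn 62): {"ip":6,"mn":62,"muc":66}
After op 9 (remove /muc): {"ip":6,"mn":62}
After op 10 (replace /mn 30): {"ip":6,"mn":30}
After op 11 (remove /ip): {"mn":30}
After op 12 (replace /mn 9): {"mn":9}
After op 13 (add /gl 66): {"gl":66,"mn":9}
After op 14 (add /oup 3): {"gl":66,"mn":9,"oup":3}
After op 15 (remove /mn): {"gl":66,"oup":3}

Answer: {"gl":66,"oup":3}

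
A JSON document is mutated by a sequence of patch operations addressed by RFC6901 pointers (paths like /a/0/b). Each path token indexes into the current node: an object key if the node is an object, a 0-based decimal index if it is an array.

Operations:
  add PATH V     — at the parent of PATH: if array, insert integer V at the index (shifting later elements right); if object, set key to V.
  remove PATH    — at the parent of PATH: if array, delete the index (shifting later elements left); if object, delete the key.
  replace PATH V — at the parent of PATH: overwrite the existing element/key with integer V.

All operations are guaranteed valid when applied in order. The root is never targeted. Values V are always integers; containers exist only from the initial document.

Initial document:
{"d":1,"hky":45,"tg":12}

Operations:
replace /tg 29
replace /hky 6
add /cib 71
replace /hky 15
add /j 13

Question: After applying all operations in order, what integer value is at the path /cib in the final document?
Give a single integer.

Answer: 71

Derivation:
After op 1 (replace /tg 29): {"d":1,"hky":45,"tg":29}
After op 2 (replace /hky 6): {"d":1,"hky":6,"tg":29}
After op 3 (add /cib 71): {"cib":71,"d":1,"hky":6,"tg":29}
After op 4 (replace /hky 15): {"cib":71,"d":1,"hky":15,"tg":29}
After op 5 (add /j 13): {"cib":71,"d":1,"hky":15,"j":13,"tg":29}
Value at /cib: 71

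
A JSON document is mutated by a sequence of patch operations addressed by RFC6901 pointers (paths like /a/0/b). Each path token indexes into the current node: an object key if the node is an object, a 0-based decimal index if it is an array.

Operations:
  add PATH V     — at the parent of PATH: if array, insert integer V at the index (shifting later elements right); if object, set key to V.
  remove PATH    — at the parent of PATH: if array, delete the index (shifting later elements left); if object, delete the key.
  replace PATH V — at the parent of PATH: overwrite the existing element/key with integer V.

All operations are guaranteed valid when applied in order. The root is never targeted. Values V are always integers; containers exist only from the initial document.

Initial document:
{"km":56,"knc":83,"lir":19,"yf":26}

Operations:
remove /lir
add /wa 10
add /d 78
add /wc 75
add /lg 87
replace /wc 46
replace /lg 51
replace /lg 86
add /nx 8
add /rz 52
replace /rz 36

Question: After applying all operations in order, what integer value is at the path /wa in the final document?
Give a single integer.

Answer: 10

Derivation:
After op 1 (remove /lir): {"km":56,"knc":83,"yf":26}
After op 2 (add /wa 10): {"km":56,"knc":83,"wa":10,"yf":26}
After op 3 (add /d 78): {"d":78,"km":56,"knc":83,"wa":10,"yf":26}
After op 4 (add /wc 75): {"d":78,"km":56,"knc":83,"wa":10,"wc":75,"yf":26}
After op 5 (add /lg 87): {"d":78,"km":56,"knc":83,"lg":87,"wa":10,"wc":75,"yf":26}
After op 6 (replace /wc 46): {"d":78,"km":56,"knc":83,"lg":87,"wa":10,"wc":46,"yf":26}
After op 7 (replace /lg 51): {"d":78,"km":56,"knc":83,"lg":51,"wa":10,"wc":46,"yf":26}
After op 8 (replace /lg 86): {"d":78,"km":56,"knc":83,"lg":86,"wa":10,"wc":46,"yf":26}
After op 9 (add /nx 8): {"d":78,"km":56,"knc":83,"lg":86,"nx":8,"wa":10,"wc":46,"yf":26}
After op 10 (add /rz 52): {"d":78,"km":56,"knc":83,"lg":86,"nx":8,"rz":52,"wa":10,"wc":46,"yf":26}
After op 11 (replace /rz 36): {"d":78,"km":56,"knc":83,"lg":86,"nx":8,"rz":36,"wa":10,"wc":46,"yf":26}
Value at /wa: 10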